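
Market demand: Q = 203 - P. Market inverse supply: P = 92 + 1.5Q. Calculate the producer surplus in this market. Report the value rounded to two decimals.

1478.52

Rewriting demand in inverse form: P = 203 - Q.
Equilibrium: 203 - Q = 92 + 1.5Q, so Q* = 44.4 and P* = 158.6.
Producer surplus is the triangle above supply below P*: (1/2)(44.4)(158.6 - 92) = (1/2)(44.4)(66.6) = 1478.52.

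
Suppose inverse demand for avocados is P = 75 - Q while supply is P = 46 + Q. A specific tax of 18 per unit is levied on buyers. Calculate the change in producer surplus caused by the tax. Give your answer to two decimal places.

Pre-tax equilibrium: 75 - Q = 46 + Q gives Q* = 14.5, P* = 60.5.
With the tax, buyers' net willingness to pay falls by 18: (75 - 18) - Q = 46 + Q, so Q_t = 5.5. Buyers pay P_b = 69.5; sellers receive P_s = P_b - 18 = 51.5.
Producers lose the trapezoid between P_s and P* out to Q_t plus the triangle from Q_t to Q*: change in PS = 15.125 - 105.125 = -90.

-90.00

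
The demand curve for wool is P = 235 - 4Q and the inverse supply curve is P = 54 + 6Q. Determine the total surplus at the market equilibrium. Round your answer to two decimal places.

1638.05

Equilibrium: 235 - 4Q = 54 + 6Q, so Q* = 18.1 and P* = 162.6.
Total surplus is the full triangle between the curves from 0 to Q*: (1/2)(18.1)(235 - 54) = 1638.05.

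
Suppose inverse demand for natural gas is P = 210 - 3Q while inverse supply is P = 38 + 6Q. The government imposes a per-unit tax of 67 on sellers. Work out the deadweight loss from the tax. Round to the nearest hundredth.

249.39

Pre-tax equilibrium: 210 - 3Q = 38 + 6Q gives Q* = 19.1111, P* = 152.6667.
With the tax, sellers need 67 more per unit: 210 - 3Q = 38 + 6Q + 67, so Q_t = 11.6667. Buyers pay P_b = 175; sellers receive P_s = P_b - 67 = 108.
Deadweight loss is the triangle between the curves from Q_t to Q*: (1/2)(19.1111 - 11.6667)(67) = 249.3889.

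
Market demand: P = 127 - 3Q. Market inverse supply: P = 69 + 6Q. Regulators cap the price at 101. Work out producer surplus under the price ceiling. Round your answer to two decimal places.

Free-market equilibrium: 127 - 3Q = 69 + 6Q gives Q* = 6.4444, P* = 107.6667.
At P = 101, sellers supply (101 - 69)/6 = 5.3333 while buyers want more, so the quantity traded is 5.3333 at price 101.
PS is the triangle above supply below 101: (1/2)(5.3333)(101 - 69) = 85.3333.

85.33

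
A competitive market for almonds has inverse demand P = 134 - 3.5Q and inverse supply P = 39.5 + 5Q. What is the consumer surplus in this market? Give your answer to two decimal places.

Setting demand equal to supply, 94.5 = 8.5Q, so Q* = 11.1176 and P* = 95.0882.
The demand choke price is 134, so CS = (1/2)(Q*)(134 - P*) = (1/2)(11.1176)(38.9118) = 216.3036.

216.30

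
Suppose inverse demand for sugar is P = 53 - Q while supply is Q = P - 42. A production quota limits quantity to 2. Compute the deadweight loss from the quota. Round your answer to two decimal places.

12.25

Rewriting supply in inverse form: P = 42 + Q.
Unrestricted equilibrium: Q* = (53 - 42)/(1 + 1) = 5.5.
At Q = 2 the demand price is 53 - (2) = 51 and the supply price is 42 + (2) = 44.
Deadweight loss is the triangle between the curves from 2 to 5.5: (1/2)(51 - 44)(5.5 - 2) = 12.25.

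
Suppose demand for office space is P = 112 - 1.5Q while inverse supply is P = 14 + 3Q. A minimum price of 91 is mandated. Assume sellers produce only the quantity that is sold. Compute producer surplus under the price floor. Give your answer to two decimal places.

784.00

Without the control, 112 - 1.5Q = 14 + 3Q so Q* = 21.7778 and P* = 79.3333.
At the floor price 91, quantity demanded is (112 - 91)/1.5 = 14; demand is the short side, so Q = 14 trades at P = 91.
The supply price at Q = 14 is 56. PS is the trapezoid between 91 and supply over [0, 14]: (1/2)[(91 - 14) + (91 - 56)](14) = 784.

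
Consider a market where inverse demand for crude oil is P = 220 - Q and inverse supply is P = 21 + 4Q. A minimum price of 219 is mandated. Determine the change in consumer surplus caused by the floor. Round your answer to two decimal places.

-791.52

Free-market equilibrium: 220 - Q = 21 + 4Q gives Q* = 39.8, P* = 180.2.
At the floor price 219, quantity demanded is (220 - 219)/1 = 1; demand is the short side, so Q = 1 trades at P = 219.
CS goes from (1/2)(39.8)(39.8) = 792.02 to 0.5 (computed as (220 - 219)(1) - (1/2)(1)(1)^2), a change of -791.52.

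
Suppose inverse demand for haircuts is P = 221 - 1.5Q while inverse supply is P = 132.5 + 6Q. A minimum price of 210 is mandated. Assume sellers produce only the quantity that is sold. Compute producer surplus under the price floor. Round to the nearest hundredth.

407.00

Without the control, 221 - 1.5Q = 132.5 + 6Q so Q* = 11.8 and P* = 203.3.
At the floor price 210, quantity demanded is (221 - 210)/1.5 = 7.3333; demand is the short side, so Q = 7.3333 trades at P = 210.
The supply price at Q = 7.3333 is 176.5. PS is the trapezoid between 210 and supply over [0, 7.3333]: (1/2)[(210 - 132.5) + (210 - 176.5)](7.3333) = 407.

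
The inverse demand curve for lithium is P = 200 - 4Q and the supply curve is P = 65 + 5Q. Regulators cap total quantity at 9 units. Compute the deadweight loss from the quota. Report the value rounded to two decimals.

Without the quota, 200 - 4Q = 65 + 5Q gives Q* = 15.
At Q = 9 the demand price is 200 - 4(9) = 164 and the supply price is 65 + 5(9) = 110.
DWL = (1/2)(gap between curves at 9) x (Q* - 9) = (1/2)(54)(6) = 162.

162.00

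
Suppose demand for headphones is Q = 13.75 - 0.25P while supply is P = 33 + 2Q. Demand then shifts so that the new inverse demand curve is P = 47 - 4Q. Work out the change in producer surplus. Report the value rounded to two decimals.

Rewriting demand in inverse form: P = 55 - 4Q.
Initial equilibrium: Q_0 = 3.6667, P_0 = 40.3333; CS_0 = (1/2)(3.6667)(14.6667) = 26.8889, PS_0 = (1/2)(3.6667)(7.3333) = 13.4444.
New equilibrium: 47 - 4Q = 33 + 2Q gives Q_1 = 2.3333, P_1 = 37.6667; CS_1 = 10.8889, PS_1 = 5.4444.
Change in producer surplus = 5.4444 - 13.4444 = -8.

-8.00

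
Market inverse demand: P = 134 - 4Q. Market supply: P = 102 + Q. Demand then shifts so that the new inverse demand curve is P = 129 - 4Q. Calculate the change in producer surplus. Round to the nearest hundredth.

-5.90

Initial equilibrium: Q_0 = 6.4, P_0 = 108.4; CS_0 = (1/2)(6.4)(25.6) = 81.92, PS_0 = (1/2)(6.4)(6.4) = 20.48.
New equilibrium: 129 - 4Q = 102 + Q gives Q_1 = 5.4, P_1 = 107.4; CS_1 = 58.32, PS_1 = 14.58.
Change in producer surplus = 14.58 - 20.48 = -5.9.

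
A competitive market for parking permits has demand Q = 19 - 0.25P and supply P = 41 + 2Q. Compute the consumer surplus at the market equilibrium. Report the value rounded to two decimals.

Rewriting demand in inverse form: P = 76 - 4Q.
Equilibrium: 76 - 4Q = 41 + 2Q, so Q* = 5.8333 and P* = 52.6667.
CS is the area between the demand curve and P* from 0 to Q*: (1/2)(5.8333)(23.3333) = 68.0556.

68.06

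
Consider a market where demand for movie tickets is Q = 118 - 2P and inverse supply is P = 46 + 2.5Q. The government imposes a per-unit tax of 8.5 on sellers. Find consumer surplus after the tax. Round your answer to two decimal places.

Rewriting demand in inverse form: P = 59 - 0.5Q.
Without the tax, 59 - 0.5Q = 46 + 2.5Q so Q* = 4.3333 and P* = 56.8333.
With the tax, sellers need 8.5 more per unit: 59 - 0.5Q = 46 + 2.5Q + 8.5, so Q_t = 1.5. Buyers pay P_b = 58.25; sellers receive P_s = P_b - 8.5 = 49.75.
CS = (1/2)(Q_t)(59 - P_b) = (1/2)(1.5)(0.75) = 0.5625.

0.56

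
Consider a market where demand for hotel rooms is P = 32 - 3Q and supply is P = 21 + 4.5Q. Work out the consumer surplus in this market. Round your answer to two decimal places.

3.23

Equilibrium: 32 - 3Q = 21 + 4.5Q, so Q* = 1.4667 and P* = 27.6.
The demand choke price is 32, so CS = (1/2)(Q*)(32 - P*) = (1/2)(1.4667)(4.4) = 3.2267.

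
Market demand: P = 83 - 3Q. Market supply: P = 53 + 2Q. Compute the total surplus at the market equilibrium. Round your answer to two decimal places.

Setting demand equal to supply, 30 = 5Q, so Q* = 6 and P* = 65.
Total surplus is the full triangle between the curves from 0 to Q*: (1/2)(6)(83 - 53) = 90.

90.00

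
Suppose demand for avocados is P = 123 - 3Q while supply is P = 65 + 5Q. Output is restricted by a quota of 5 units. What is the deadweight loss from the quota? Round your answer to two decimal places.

20.25

Unrestricted equilibrium: Q* = (123 - 65)/(3 + 5) = 7.25.
At Q = 5 the demand price is 123 - 3(5) = 108 and the supply price is 65 + 5(5) = 90.
DWL = (1/2)(gap between curves at 5) x (Q* - 5) = (1/2)(18)(2.25) = 20.25.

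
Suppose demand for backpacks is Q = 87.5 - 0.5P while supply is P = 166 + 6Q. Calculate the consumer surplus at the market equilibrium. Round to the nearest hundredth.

1.27

Rewriting demand in inverse form: P = 175 - 2Q.
Setting demand equal to supply, 9 = 8Q, so Q* = 1.125 and P* = 172.75.
Consumer surplus is the triangle under demand above P*: (1/2)(1.125)(175 - 172.75) = (1/2)(1.125)(2.25) = 1.2656.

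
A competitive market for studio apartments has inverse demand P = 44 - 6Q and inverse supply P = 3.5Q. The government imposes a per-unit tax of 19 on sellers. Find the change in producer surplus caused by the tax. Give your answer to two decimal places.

Without the tax, 44 - 6Q = 3.5Q so Q* = 4.6316 and P* = 16.2105.
A tax on sellers shifts supply up by 19: 44 - 6Q = 3.5Q + 19, so Q_t = 2.6316. Buyers pay P_b = 28.2105; sellers receive P_s = P_b - 19 = 9.2105.
Producers lose the trapezoid between P_s and P* out to Q_t plus the triangle from Q_t to Q*: change in PS = 12.1191 - 37.5402 = -25.4211.

-25.42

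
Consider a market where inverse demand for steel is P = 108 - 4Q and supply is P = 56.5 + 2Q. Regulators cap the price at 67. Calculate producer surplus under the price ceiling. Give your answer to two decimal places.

Without the control, 108 - 4Q = 56.5 + 2Q so Q* = 8.5833 and P* = 73.6667.
At P = 67, sellers supply (67 - 56.5)/2 = 5.25 while buyers want more, so the quantity traded is 5.25 at price 67.
PS is the triangle above supply below 67: (1/2)(5.25)(67 - 56.5) = 27.5625.

27.56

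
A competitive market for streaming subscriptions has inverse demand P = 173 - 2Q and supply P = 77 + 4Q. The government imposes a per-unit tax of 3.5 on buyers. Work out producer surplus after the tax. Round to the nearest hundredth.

475.35

Pre-tax equilibrium: 173 - 2Q = 77 + 4Q gives Q* = 16, P* = 141.
With the tax, buyers' net willingness to pay falls by 3.5: (173 - 3.5) - 2Q = 77 + 4Q, so Q_t = 15.4167. Buyers pay P_b = 142.1667; sellers receive P_s = P_b - 3.5 = 138.6667.
PS = (1/2)(Q_t)(P_s - 77) = (1/2)(15.4167)(61.6667) = 475.3472.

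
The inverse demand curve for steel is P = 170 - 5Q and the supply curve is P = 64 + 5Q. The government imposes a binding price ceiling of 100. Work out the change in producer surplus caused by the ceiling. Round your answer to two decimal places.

Without the control, 170 - 5Q = 64 + 5Q so Q* = 10.6 and P* = 117.
At the ceiling price 100, quantity supplied is (100 - 64)/5 = 7.2; supply is the short side, so Q = 7.2 trades at P = 100.
PS goes from (1/2)(10.6)(53) = 280.9 to 129.6 (computed as (100 - 64)(7.2) - (1/2)(5)(7.2)^2), a change of -151.3.

-151.30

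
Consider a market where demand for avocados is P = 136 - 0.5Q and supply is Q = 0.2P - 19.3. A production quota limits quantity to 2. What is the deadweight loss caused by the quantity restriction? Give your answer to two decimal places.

Rewriting supply in inverse form: P = 96.5 + 5Q.
Without the quota, 136 - 0.5Q = 96.5 + 5Q gives Q* = 7.1818.
At Q = 2 the demand price is 136 - 0.5(2) = 135 and the supply price is 96.5 + 5(2) = 106.5.
DWL = (1/2)(gap between curves at 2) x (Q* - 2) = (1/2)(28.5)(5.1818) = 73.8409.

73.84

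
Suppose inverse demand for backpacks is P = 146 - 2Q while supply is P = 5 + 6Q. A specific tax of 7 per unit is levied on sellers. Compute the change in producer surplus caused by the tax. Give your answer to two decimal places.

Without the tax, 146 - 2Q = 5 + 6Q so Q* = 17.625 and P* = 110.75.
A tax on sellers shifts supply up by 7: 146 - 2Q = 5 + 6Q + 7, so Q_t = 16.75. Buyers pay P_b = 112.5; sellers receive P_s = P_b - 7 = 105.5.
Producers lose the trapezoid between P_s and P* out to Q_t plus the triangle from Q_t to Q*: change in PS = 841.6875 - 931.9219 = -90.2344.

-90.23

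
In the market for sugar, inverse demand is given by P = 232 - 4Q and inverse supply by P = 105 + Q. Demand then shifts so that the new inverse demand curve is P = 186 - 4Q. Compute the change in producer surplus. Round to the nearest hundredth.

Initial equilibrium: Q_0 = 25.4, P_0 = 130.4; CS_0 = (1/2)(25.4)(101.6) = 1290.32, PS_0 = (1/2)(25.4)(25.4) = 322.58.
New equilibrium: 186 - 4Q = 105 + Q gives Q_1 = 16.2, P_1 = 121.2; CS_1 = 524.88, PS_1 = 131.22.
Change in producer surplus = 131.22 - 322.58 = -191.36.

-191.36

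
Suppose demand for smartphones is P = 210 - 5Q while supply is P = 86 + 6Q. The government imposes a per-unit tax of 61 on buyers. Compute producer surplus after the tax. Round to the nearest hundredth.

98.40

Pre-tax equilibrium: 210 - 5Q = 86 + 6Q gives Q* = 11.2727, P* = 153.6364.
A tax on buyers shifts demand down by 61: (210 - 61) - 5Q = 86 + 6Q, so Q_t = 5.7273. Buyers pay P_b = 181.3636; sellers receive P_s = P_b - 61 = 120.3636.
PS = (1/2)(Q_t)(P_s - 86) = (1/2)(5.7273)(34.3636) = 98.405.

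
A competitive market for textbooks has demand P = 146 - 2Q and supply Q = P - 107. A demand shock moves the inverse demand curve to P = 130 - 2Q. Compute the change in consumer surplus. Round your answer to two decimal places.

-110.22

Rewriting supply in inverse form: P = 107 + Q.
Initial equilibrium: Q_0 = 13, P_0 = 120; CS_0 = (1/2)(13)(26) = 169, PS_0 = (1/2)(13)(13) = 84.5.
New equilibrium: 130 - 2Q = 107 + Q gives Q_1 = 7.6667, P_1 = 114.6667; CS_1 = 58.7778, PS_1 = 29.3889.
Change in consumer surplus = 58.7778 - 169 = -110.2222.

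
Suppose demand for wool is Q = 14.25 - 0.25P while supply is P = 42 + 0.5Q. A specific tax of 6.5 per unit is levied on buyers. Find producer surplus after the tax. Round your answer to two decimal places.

0.89

Rewriting demand in inverse form: P = 57 - 4Q.
Without the tax, 57 - 4Q = 42 + 0.5Q so Q* = 3.3333 and P* = 43.6667.
With the tax, buyers' net willingness to pay falls by 6.5: (57 - 6.5) - 4Q = 42 + 0.5Q, so Q_t = 1.8889. Buyers pay P_b = 49.4444; sellers receive P_s = P_b - 6.5 = 42.9444.
Producer surplus is the triangle above supply below P_s: (1/2)(1.8889)(42.9444 - 42) = 0.892.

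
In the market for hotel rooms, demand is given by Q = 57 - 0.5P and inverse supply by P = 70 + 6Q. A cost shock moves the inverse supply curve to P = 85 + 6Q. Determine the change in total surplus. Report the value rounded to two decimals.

-68.44

Rewriting demand in inverse form: P = 114 - 2Q.
Initial equilibrium: Q_0 = 5.5, P_0 = 103; CS_0 = (1/2)(5.5)(11) = 30.25, PS_0 = (1/2)(5.5)(33) = 90.75.
New equilibrium: 114 - 2Q = 85 + 6Q gives Q_1 = 3.625, P_1 = 106.75; CS_1 = 13.1406, PS_1 = 39.4219.
Change in total surplus = (13.1406 + 39.4219) - (30.25 + 90.75) = -68.4375.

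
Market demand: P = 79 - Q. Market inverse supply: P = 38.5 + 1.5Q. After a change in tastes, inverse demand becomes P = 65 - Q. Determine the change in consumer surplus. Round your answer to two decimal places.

-75.04

Initial equilibrium: Q_0 = 16.2, P_0 = 62.8; CS_0 = (1/2)(16.2)(16.2) = 131.22, PS_0 = (1/2)(16.2)(24.3) = 196.83.
New equilibrium: 65 - Q = 38.5 + 1.5Q gives Q_1 = 10.6, P_1 = 54.4; CS_1 = 56.18, PS_1 = 84.27.
Change in consumer surplus = 56.18 - 131.22 = -75.04.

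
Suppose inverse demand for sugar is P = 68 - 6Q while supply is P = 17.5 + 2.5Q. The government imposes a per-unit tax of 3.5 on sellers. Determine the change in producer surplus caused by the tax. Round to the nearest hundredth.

Pre-tax equilibrium: 68 - 6Q = 17.5 + 2.5Q gives Q* = 5.9412, P* = 32.3529.
A tax on sellers shifts supply up by 3.5: 68 - 6Q = 17.5 + 2.5Q + 3.5, so Q_t = 5.5294. Buyers pay P_b = 34.8235; sellers receive P_s = P_b - 3.5 = 31.3235.
Producers lose the trapezoid between P_s and P* out to Q_t plus the triangle from Q_t to Q*: change in PS = 38.218 - 44.122 = -5.904.

-5.90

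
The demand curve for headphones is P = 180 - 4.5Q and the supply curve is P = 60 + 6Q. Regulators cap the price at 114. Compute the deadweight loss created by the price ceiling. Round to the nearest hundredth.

Without the control, 180 - 4.5Q = 60 + 6Q so Q* = 11.4286 and P* = 128.5714.
At the ceiling price 114, quantity supplied is (114 - 60)/6 = 9; supply is the short side, so Q = 9 trades at P = 114.
The lost-trades triangle has base Q* - 9 = 2.4286 and height equal to the gap between the curves at Q = 9, which is 139.5 - 114 = 25.5. DWL = (1/2)(2.4286)(25.5) = 30.9643.

30.96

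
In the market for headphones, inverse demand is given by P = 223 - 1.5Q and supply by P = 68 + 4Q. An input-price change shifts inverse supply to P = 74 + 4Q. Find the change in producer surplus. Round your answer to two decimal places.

Initial equilibrium: Q_0 = 28.1818, P_0 = 180.7273; CS_0 = (1/2)(28.1818)(42.2727) = 595.6612, PS_0 = (1/2)(28.1818)(112.7273) = 1588.4298.
New equilibrium: 223 - 1.5Q = 74 + 4Q gives Q_1 = 27.0909, P_1 = 182.3636; CS_1 = 550.438, PS_1 = 1467.8347.
Change in producer surplus = 1467.8347 - 1588.4298 = -120.595.

-120.60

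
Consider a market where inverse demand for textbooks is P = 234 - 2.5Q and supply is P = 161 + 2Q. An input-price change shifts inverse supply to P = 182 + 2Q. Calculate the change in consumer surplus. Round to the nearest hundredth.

-162.04

Initial equilibrium: Q_0 = 16.2222, P_0 = 193.4444; CS_0 = (1/2)(16.2222)(40.5556) = 328.9506, PS_0 = (1/2)(16.2222)(32.4444) = 263.1605.
New equilibrium: 234 - 2.5Q = 182 + 2Q gives Q_1 = 11.5556, P_1 = 205.1111; CS_1 = 166.9136, PS_1 = 133.5309.
Change in consumer surplus = 166.9136 - 328.9506 = -162.037.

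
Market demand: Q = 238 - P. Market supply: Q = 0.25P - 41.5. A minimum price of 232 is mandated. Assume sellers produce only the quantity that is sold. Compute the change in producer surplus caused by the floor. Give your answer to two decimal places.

-90.72

Rewriting demand in inverse form: P = 238 - Q.
Rewriting supply in inverse form: P = 166 + 4Q.
Without the control, 238 - Q = 166 + 4Q so Q* = 14.4 and P* = 223.6.
At the floor price 232, quantity demanded is (238 - 232)/1 = 6; demand is the short side, so Q = 6 trades at P = 232.
PS goes from (1/2)(14.4)(57.6) = 414.72 to 324 (computed as (232 - 166)(6) - (1/2)(4)(6)^2), a change of -90.72.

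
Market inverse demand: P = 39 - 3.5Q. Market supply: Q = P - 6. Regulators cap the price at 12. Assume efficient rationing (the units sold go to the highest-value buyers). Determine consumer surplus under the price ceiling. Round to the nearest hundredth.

Rewriting supply in inverse form: P = 6 + Q.
Free-market equilibrium: 39 - 3.5Q = 6 + Q gives Q* = 7.3333, P* = 13.3333.
At the ceiling price 12, quantity supplied is (12 - 6)/1 = 6; supply is the short side, so Q = 6 trades at P = 12.
The demand price at Q = 6 is 18. CS is the trapezoid between demand and 12 over [0, 6]: (1/2)[(39 - 12) + (18 - 12)](6) = 99.

99.00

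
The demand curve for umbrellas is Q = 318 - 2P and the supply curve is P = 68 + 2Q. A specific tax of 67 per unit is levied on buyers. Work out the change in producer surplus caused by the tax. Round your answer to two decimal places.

Rewriting demand in inverse form: P = 159 - 0.5Q.
Without the tax, 159 - 0.5Q = 68 + 2Q so Q* = 36.4 and P* = 140.8.
With the tax, buyers' net willingness to pay falls by 67: (159 - 67) - 0.5Q = 68 + 2Q, so Q_t = 9.6. Buyers pay P_b = 154.2; sellers receive P_s = P_b - 67 = 87.2.
PS falls from (1/2)(36.4)(72.8) = 1324.96 to (1/2)(9.6)(19.2) = 92.16, a change of -1232.8.

-1232.80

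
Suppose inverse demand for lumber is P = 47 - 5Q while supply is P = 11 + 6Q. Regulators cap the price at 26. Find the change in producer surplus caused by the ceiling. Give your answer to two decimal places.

Without the control, 47 - 5Q = 11 + 6Q so Q* = 3.2727 and P* = 30.6364.
At P = 26, sellers supply (26 - 11)/6 = 2.5 while buyers want more, so the quantity traded is 2.5 at price 26.
PS goes from (1/2)(3.2727)(19.6364) = 32.1322 to 18.75 (computed as (26 - 11)(2.5) - (1/2)(6)(2.5)^2), a change of -13.3822.

-13.38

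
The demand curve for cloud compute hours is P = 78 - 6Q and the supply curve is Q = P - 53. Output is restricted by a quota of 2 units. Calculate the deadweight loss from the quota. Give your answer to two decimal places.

8.64

Rewriting supply in inverse form: P = 53 + Q.
Unrestricted equilibrium: Q* = (78 - 53)/(6 + 1) = 3.5714.
At Q = 2 the demand price is 78 - 6(2) = 66 and the supply price is 53 + (2) = 55.
Deadweight loss is the triangle between the curves from 2 to 3.5714: (1/2)(66 - 55)(3.5714 - 2) = 8.6429.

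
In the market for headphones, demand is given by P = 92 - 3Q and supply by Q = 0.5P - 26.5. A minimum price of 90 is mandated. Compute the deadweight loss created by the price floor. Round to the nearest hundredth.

127.21

Rewriting supply in inverse form: P = 53 + 2Q.
Without the control, 92 - 3Q = 53 + 2Q so Q* = 7.8 and P* = 68.6.
At P = 90, buyers demand (92 - 90)/3 = 0.6667 while sellers would supply more, so the quantity traded is 0.6667 at price 90.
At Q = 0.6667 the demand price is 90 and the supply price is 54.3333. Deadweight loss is the triangle between the curves from 0.6667 to 7.8: (1/2)(90 - 54.3333)(7.8 - 0.6667) = 127.2111.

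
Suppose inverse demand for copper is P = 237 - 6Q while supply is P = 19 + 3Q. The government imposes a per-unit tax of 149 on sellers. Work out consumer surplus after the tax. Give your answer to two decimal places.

Pre-tax equilibrium: 237 - 6Q = 19 + 3Q gives Q* = 24.2222, P* = 91.6667.
With the tax, sellers need 149 more per unit: 237 - 6Q = 19 + 3Q + 149, so Q_t = 7.6667. Buyers pay P_b = 191; sellers receive P_s = P_b - 149 = 42.
CS = (1/2)(Q_t)(237 - P_b) = (1/2)(7.6667)(46) = 176.3333.

176.33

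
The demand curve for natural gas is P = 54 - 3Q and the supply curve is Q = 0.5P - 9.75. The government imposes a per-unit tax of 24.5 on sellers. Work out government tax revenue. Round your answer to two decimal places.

49.00

Rewriting supply in inverse form: P = 19.5 + 2Q.
Without the tax, 54 - 3Q = 19.5 + 2Q so Q* = 6.9 and P* = 33.3.
With the tax, sellers need 24.5 more per unit: 54 - 3Q = 19.5 + 2Q + 24.5, so Q_t = 2. Buyers pay P_b = 48; sellers receive P_s = P_b - 24.5 = 23.5.
Revenue is the tax times quantity traded: 24.5 x 2 = 49.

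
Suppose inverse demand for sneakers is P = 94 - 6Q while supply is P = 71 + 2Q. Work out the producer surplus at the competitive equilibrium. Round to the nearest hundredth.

8.27

Equilibrium: 94 - 6Q = 71 + 2Q, so Q* = 2.875 and P* = 76.75.
Producer surplus is the triangle above supply below P*: (1/2)(2.875)(76.75 - 71) = (1/2)(2.875)(5.75) = 8.2656.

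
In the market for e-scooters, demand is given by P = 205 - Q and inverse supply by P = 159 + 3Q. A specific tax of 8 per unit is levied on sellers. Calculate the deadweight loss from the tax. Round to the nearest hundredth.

Pre-tax equilibrium: 205 - Q = 159 + 3Q gives Q* = 11.5, P* = 193.5.
With the tax, sellers need 8 more per unit: 205 - Q = 159 + 3Q + 8, so Q_t = 9.5. Buyers pay P_b = 195.5; sellers receive P_s = P_b - 8 = 187.5.
The welfare triangle lost has base Q* - Q_t = 2 and height t = 8, so DWL = (1/2)(2)(8) = 8.

8.00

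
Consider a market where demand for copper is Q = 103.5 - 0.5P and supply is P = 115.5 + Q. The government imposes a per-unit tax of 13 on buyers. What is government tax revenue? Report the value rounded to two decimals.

Rewriting demand in inverse form: P = 207 - 2Q.
Without the tax, 207 - 2Q = 115.5 + Q so Q* = 30.5 and P* = 146.
A tax on buyers shifts demand down by 13: (207 - 13) - 2Q = 115.5 + Q, so Q_t = 26.1667. Buyers pay P_b = 154.6667; sellers receive P_s = P_b - 13 = 141.6667.
Tax revenue = t x Q_t = 13 x 26.1667 = 340.1667.

340.17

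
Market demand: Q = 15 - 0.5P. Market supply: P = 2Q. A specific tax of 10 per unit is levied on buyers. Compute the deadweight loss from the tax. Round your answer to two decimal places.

12.50

Rewriting demand in inverse form: P = 30 - 2Q.
Without the tax, 30 - 2Q = 2Q so Q* = 7.5 and P* = 15.
A tax on buyers shifts demand down by 10: (30 - 10) - 2Q = 2Q, so Q_t = 5. Buyers pay P_b = 20; sellers receive P_s = P_b - 10 = 10.
The welfare triangle lost has base Q* - Q_t = 2.5 and height t = 10, so DWL = (1/2)(2.5)(10) = 12.5.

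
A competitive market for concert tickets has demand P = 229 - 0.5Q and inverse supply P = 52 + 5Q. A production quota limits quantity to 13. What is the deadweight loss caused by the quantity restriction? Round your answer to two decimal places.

Without the quota, 229 - 0.5Q = 52 + 5Q gives Q* = 32.1818.
At Q = 13 the demand price is 229 - 0.5(13) = 222.5 and the supply price is 52 + 5(13) = 117.
Deadweight loss is the triangle between the curves from 13 to 32.1818: (1/2)(222.5 - 117)(32.1818 - 13) = 1011.8409.

1011.84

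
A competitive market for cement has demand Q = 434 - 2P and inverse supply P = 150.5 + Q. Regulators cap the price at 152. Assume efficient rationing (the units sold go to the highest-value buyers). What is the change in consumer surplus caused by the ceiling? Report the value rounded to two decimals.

-394.42

Rewriting demand in inverse form: P = 217 - 0.5Q.
Without the control, 217 - 0.5Q = 150.5 + Q so Q* = 44.3333 and P* = 194.8333.
At the ceiling price 152, quantity supplied is (152 - 150.5)/1 = 1.5; supply is the short side, so Q = 1.5 trades at P = 152.
CS goes from (1/2)(44.3333)(22.1667) = 491.3611 to 96.9375 (computed as (217 - 152)(1.5) - (1/2)(0.5)(1.5)^2), a change of -394.4236.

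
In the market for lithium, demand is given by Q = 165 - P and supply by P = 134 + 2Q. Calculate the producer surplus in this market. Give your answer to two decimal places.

106.78

Rewriting demand in inverse form: P = 165 - Q.
Set 165 - Q = 134 + 2Q, which gives 31 = 3Q, so Q* = 10.3333 and P* = 165 - (10.3333) = 154.6667.
PS is the area between P* and the supply curve from 0 to Q*: (1/2)(10.3333)(20.6667) = 106.7778.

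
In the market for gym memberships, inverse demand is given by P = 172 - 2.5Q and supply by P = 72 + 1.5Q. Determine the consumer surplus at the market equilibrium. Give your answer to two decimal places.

Equilibrium: 172 - 2.5Q = 72 + 1.5Q, so Q* = 25 and P* = 109.5.
CS is the area between the demand curve and P* from 0 to Q*: (1/2)(25)(62.5) = 781.25.

781.25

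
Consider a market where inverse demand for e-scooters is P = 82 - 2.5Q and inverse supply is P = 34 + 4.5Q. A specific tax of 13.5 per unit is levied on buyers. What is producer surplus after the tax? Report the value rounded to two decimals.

Pre-tax equilibrium: 82 - 2.5Q = 34 + 4.5Q gives Q* = 6.8571, P* = 64.8571.
A tax on buyers shifts demand down by 13.5: (82 - 13.5) - 2.5Q = 34 + 4.5Q, so Q_t = 4.9286. Buyers pay P_b = 69.6786; sellers receive P_s = P_b - 13.5 = 56.1786.
Producer surplus is the triangle above supply below P_s: (1/2)(4.9286)(56.1786 - 34) = 54.6543.

54.65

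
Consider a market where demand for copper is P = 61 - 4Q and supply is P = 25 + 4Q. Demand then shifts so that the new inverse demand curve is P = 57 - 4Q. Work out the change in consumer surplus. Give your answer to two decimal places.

Initial equilibrium: Q_0 = 4.5, P_0 = 43; CS_0 = (1/2)(4.5)(18) = 40.5, PS_0 = (1/2)(4.5)(18) = 40.5.
New equilibrium: 57 - 4Q = 25 + 4Q gives Q_1 = 4, P_1 = 41; CS_1 = 32, PS_1 = 32.
Change in consumer surplus = 32 - 40.5 = -8.5.

-8.50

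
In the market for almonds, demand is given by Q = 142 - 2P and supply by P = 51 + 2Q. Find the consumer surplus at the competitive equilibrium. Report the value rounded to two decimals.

Rewriting demand in inverse form: P = 71 - 0.5Q.
Equilibrium: 71 - 0.5Q = 51 + 2Q, so Q* = 8 and P* = 67.
Consumer surplus is the triangle under demand above P*: (1/2)(8)(71 - 67) = (1/2)(8)(4) = 16.

16.00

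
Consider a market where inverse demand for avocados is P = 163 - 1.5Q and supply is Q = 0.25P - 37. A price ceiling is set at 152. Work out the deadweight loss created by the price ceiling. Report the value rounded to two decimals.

Rewriting supply in inverse form: P = 148 + 4Q.
Without the control, 163 - 1.5Q = 148 + 4Q so Q* = 2.7273 and P* = 158.9091.
At P = 152, sellers supply (152 - 148)/4 = 1 while buyers want more, so the quantity traded is 1 at price 152.
At Q = 1 the demand price is 161.5 and the supply price is 152. Deadweight loss is the triangle between the curves from 1 to 2.7273: (1/2)(161.5 - 152)(2.7273 - 1) = 8.2045.

8.20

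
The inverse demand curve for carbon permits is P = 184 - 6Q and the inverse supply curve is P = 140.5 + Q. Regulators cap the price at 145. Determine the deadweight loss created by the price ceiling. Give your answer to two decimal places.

Free-market equilibrium: 184 - 6Q = 140.5 + Q gives Q* = 6.2143, P* = 146.7143.
At P = 145, sellers supply (145 - 140.5)/1 = 4.5 while buyers want more, so the quantity traded is 4.5 at price 145.
The lost-trades triangle has base Q* - 4.5 = 1.7143 and height equal to the gap between the curves at Q = 4.5, which is 157 - 145 = 12. DWL = (1/2)(1.7143)(12) = 10.2857.

10.29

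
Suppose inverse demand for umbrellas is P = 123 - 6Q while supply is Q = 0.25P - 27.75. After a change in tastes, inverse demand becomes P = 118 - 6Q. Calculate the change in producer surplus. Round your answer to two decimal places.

-1.90

Rewriting supply in inverse form: P = 111 + 4Q.
Initial equilibrium: Q_0 = 1.2, P_0 = 115.8; CS_0 = (1/2)(1.2)(7.2) = 4.32, PS_0 = (1/2)(1.2)(4.8) = 2.88.
New equilibrium: 118 - 6Q = 111 + 4Q gives Q_1 = 0.7, P_1 = 113.8; CS_1 = 1.47, PS_1 = 0.98.
Change in producer surplus = 0.98 - 2.88 = -1.9.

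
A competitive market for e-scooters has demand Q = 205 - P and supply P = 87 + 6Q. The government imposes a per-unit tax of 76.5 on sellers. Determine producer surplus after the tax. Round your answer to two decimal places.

Rewriting demand in inverse form: P = 205 - Q.
Without the tax, 205 - Q = 87 + 6Q so Q* = 16.8571 and P* = 188.1429.
With the tax, sellers need 76.5 more per unit: 205 - Q = 87 + 6Q + 76.5, so Q_t = 5.9286. Buyers pay P_b = 199.0714; sellers receive P_s = P_b - 76.5 = 122.5714.
PS = (1/2)(Q_t)(P_s - 87) = (1/2)(5.9286)(35.5714) = 105.4439.

105.44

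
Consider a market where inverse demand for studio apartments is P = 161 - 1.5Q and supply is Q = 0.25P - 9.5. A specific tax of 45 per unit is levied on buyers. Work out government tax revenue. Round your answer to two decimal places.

638.18

Rewriting supply in inverse form: P = 38 + 4Q.
Without the tax, 161 - 1.5Q = 38 + 4Q so Q* = 22.3636 and P* = 127.4545.
With the tax, buyers' net willingness to pay falls by 45: (161 - 45) - 1.5Q = 38 + 4Q, so Q_t = 14.1818. Buyers pay P_b = 139.7273; sellers receive P_s = P_b - 45 = 94.7273.
Tax revenue = t x Q_t = 45 x 14.1818 = 638.1818.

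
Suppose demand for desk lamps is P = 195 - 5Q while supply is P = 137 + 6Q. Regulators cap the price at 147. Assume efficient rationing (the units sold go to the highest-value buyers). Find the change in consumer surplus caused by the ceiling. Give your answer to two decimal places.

Without the control, 195 - 5Q = 137 + 6Q so Q* = 5.2727 and P* = 168.6364.
At P = 147, sellers supply (147 - 137)/6 = 1.6667 while buyers want more, so the quantity traded is 1.6667 at price 147.
CS goes from (1/2)(5.2727)(26.3636) = 69.5041 to 73.0556 (computed as (195 - 147)(1.6667) - (1/2)(5)(1.6667)^2), a change of 3.5514.

3.55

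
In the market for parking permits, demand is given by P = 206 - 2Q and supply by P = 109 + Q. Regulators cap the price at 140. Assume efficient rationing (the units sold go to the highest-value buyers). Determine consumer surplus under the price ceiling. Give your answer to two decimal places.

1085.00

Free-market equilibrium: 206 - 2Q = 109 + Q gives Q* = 32.3333, P* = 141.3333.
At the ceiling price 140, quantity supplied is (140 - 109)/1 = 31; supply is the short side, so Q = 31 trades at P = 140.
The demand price at Q = 31 is 144. CS is the trapezoid between demand and 140 over [0, 31]: (1/2)[(206 - 140) + (144 - 140)](31) = 1085.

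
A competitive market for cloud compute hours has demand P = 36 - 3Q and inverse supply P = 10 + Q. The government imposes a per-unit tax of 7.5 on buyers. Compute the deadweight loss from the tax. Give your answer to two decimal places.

7.03

Pre-tax equilibrium: 36 - 3Q = 10 + Q gives Q* = 6.5, P* = 16.5.
A tax on buyers shifts demand down by 7.5: (36 - 7.5) - 3Q = 10 + Q, so Q_t = 4.625. Buyers pay P_b = 22.125; sellers receive P_s = P_b - 7.5 = 14.625.
Deadweight loss is the triangle between the curves from Q_t to Q*: (1/2)(6.5 - 4.625)(7.5) = 7.0312.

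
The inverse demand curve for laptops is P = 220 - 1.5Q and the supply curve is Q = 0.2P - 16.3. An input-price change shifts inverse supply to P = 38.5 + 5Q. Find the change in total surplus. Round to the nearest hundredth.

Rewriting supply in inverse form: P = 81.5 + 5Q.
Initial equilibrium: Q_0 = 21.3077, P_0 = 188.0385; CS_0 = (1/2)(21.3077)(31.9615) = 340.5133, PS_0 = (1/2)(21.3077)(106.5385) = 1135.0444.
New equilibrium: 220 - 1.5Q = 38.5 + 5Q gives Q_1 = 27.9231, P_1 = 178.1154; CS_1 = 584.7737, PS_1 = 1949.2456.
Change in total surplus = (584.7737 + 1949.2456) - (340.5133 + 1135.0444) = 1058.4615.

1058.46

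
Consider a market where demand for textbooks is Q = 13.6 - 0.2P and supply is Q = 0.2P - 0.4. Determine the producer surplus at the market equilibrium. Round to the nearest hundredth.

Rewriting demand in inverse form: P = 68 - 5Q.
Rewriting supply in inverse form: P = 2 + 5Q.
Equilibrium: 68 - 5Q = 2 + 5Q, so Q* = 6.6 and P* = 35.
PS is the area between P* and the supply curve from 0 to Q*: (1/2)(6.6)(33) = 108.9.

108.90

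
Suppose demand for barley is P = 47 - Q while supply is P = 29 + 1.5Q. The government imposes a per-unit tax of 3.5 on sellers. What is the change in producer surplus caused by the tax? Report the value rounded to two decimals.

Pre-tax equilibrium: 47 - Q = 29 + 1.5Q gives Q* = 7.2, P* = 39.8.
With the tax, sellers need 3.5 more per unit: 47 - Q = 29 + 1.5Q + 3.5, so Q_t = 5.8. Buyers pay P_b = 41.2; sellers receive P_s = P_b - 3.5 = 37.7.
Producers lose the trapezoid between P_s and P* out to Q_t plus the triangle from Q_t to Q*: change in PS = 25.23 - 38.88 = -13.65.

-13.65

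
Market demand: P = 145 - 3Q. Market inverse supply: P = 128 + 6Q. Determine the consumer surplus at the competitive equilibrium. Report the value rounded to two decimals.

Setting demand equal to supply, 17 = 9Q, so Q* = 1.8889 and P* = 139.3333.
CS is the area between the demand curve and P* from 0 to Q*: (1/2)(1.8889)(5.6667) = 5.3519.

5.35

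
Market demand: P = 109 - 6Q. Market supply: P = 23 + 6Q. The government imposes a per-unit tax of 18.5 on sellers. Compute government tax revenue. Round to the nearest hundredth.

Without the tax, 109 - 6Q = 23 + 6Q so Q* = 7.1667 and P* = 66.
With the tax, sellers need 18.5 more per unit: 109 - 6Q = 23 + 6Q + 18.5, so Q_t = 5.625. Buyers pay P_b = 75.25; sellers receive P_s = P_b - 18.5 = 56.75.
Revenue is the tax times quantity traded: 18.5 x 5.625 = 104.0625.

104.06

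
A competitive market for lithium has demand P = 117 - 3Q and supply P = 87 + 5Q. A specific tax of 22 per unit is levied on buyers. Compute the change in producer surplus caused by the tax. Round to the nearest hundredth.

Pre-tax equilibrium: 117 - 3Q = 87 + 5Q gives Q* = 3.75, P* = 105.75.
With the tax, buyers' net willingness to pay falls by 22: (117 - 22) - 3Q = 87 + 5Q, so Q_t = 1. Buyers pay P_b = 114; sellers receive P_s = P_b - 22 = 92.
Producers lose the trapezoid between P_s and P* out to Q_t plus the triangle from Q_t to Q*: change in PS = 2.5 - 35.1562 = -32.6562.

-32.66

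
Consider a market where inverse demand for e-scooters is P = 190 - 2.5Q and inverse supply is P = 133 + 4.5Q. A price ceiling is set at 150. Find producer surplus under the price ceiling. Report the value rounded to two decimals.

32.11

Without the control, 190 - 2.5Q = 133 + 4.5Q so Q* = 8.1429 and P* = 169.6429.
At P = 150, sellers supply (150 - 133)/4.5 = 3.7778 while buyers want more, so the quantity traded is 3.7778 at price 150.
PS is the triangle above supply below 150: (1/2)(3.7778)(150 - 133) = 32.1111.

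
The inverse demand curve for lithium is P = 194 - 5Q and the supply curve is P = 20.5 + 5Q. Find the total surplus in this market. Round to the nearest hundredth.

Setting demand equal to supply, 173.5 = 10Q, so Q* = 17.35 and P* = 107.25.
Total surplus is the full triangle between the curves from 0 to Q*: (1/2)(17.35)(194 - 20.5) = 1505.1125.

1505.11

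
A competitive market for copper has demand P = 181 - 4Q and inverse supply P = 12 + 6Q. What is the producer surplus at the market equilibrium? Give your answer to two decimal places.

856.83

Set 181 - 4Q = 12 + 6Q, which gives 169 = 10Q, so Q* = 16.9 and P* = 181 - 4(16.9) = 113.4.
Producer surplus is the triangle above supply below P*: (1/2)(16.9)(113.4 - 12) = (1/2)(16.9)(101.4) = 856.83.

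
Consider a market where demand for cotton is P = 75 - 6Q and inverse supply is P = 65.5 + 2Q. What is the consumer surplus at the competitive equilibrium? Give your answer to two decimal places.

Setting demand equal to supply, 9.5 = 8Q, so Q* = 1.1875 and P* = 67.875.
Consumer surplus is the triangle under demand above P*: (1/2)(1.1875)(75 - 67.875) = (1/2)(1.1875)(7.125) = 4.2305.

4.23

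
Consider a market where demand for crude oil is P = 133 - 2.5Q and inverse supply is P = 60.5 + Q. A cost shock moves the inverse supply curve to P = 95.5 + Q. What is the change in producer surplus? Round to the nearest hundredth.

Initial equilibrium: Q_0 = 20.7143, P_0 = 81.2143; CS_0 = (1/2)(20.7143)(51.7857) = 536.352, PS_0 = (1/2)(20.7143)(20.7143) = 214.5408.
New equilibrium: 133 - 2.5Q = 95.5 + Q gives Q_1 = 10.7143, P_1 = 106.2143; CS_1 = 143.4949, PS_1 = 57.398.
Change in producer surplus = 57.398 - 214.5408 = -157.1429.

-157.14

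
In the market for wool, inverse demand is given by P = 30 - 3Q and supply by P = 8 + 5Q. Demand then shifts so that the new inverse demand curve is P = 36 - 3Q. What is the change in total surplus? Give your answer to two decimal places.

Initial equilibrium: Q_0 = 2.75, P_0 = 21.75; CS_0 = (1/2)(2.75)(8.25) = 11.3438, PS_0 = (1/2)(2.75)(13.75) = 18.9062.
New equilibrium: 36 - 3Q = 8 + 5Q gives Q_1 = 3.5, P_1 = 25.5; CS_1 = 18.375, PS_1 = 30.625.
Change in total surplus = (18.375 + 30.625) - (11.3438 + 18.9062) = 18.75.

18.75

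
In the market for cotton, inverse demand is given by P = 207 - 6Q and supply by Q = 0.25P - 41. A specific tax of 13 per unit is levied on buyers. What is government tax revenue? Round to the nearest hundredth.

39.00

Rewriting supply in inverse form: P = 164 + 4Q.
Without the tax, 207 - 6Q = 164 + 4Q so Q* = 4.3 and P* = 181.2.
A tax on buyers shifts demand down by 13: (207 - 13) - 6Q = 164 + 4Q, so Q_t = 3. Buyers pay P_b = 189; sellers receive P_s = P_b - 13 = 176.
Tax revenue = t x Q_t = 13 x 3 = 39.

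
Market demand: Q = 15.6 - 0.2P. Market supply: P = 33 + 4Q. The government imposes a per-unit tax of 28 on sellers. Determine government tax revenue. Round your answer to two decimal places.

Rewriting demand in inverse form: P = 78 - 5Q.
Without the tax, 78 - 5Q = 33 + 4Q so Q* = 5 and P* = 53.
A tax on sellers shifts supply up by 28: 78 - 5Q = 33 + 4Q + 28, so Q_t = 1.8889. Buyers pay P_b = 68.5556; sellers receive P_s = P_b - 28 = 40.5556.
Tax revenue = t x Q_t = 28 x 1.8889 = 52.8889.

52.89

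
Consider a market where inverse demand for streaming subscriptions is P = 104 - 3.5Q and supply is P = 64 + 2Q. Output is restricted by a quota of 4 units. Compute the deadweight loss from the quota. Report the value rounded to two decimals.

Unrestricted equilibrium: Q* = (104 - 64)/(3.5 + 2) = 7.2727.
At Q = 4 the demand price is 104 - 3.5(4) = 90 and the supply price is 64 + 2(4) = 72.
DWL = (1/2)(gap between curves at 4) x (Q* - 4) = (1/2)(18)(3.2727) = 29.4545.

29.45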